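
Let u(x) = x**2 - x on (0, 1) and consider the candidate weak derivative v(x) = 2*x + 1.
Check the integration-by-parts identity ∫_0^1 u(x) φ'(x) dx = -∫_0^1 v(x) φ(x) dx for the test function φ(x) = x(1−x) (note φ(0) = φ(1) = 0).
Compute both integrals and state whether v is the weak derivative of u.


LHS = 0, RHS = -1/3. No, v is not the weak derivative of u.

u(x) = x**2 - x, classical derivative u'(x) = 2*x - 1.
φ(x) = x(1−x), so φ'(x) = 1 - 2*x.
Note φ(0) = φ(1) = 0, so the boundary term u·φ vanishes.
LHS = ∫_0^1 u(x) φ'(x) dx = ∫_0^1 (-2*x^3 + 3*x^2 - x) dx. Term by term:
  ∫_0^1 -2*x^3 dx = -1/2;  ∫_0^1 3*x^2 dx = 1;  ∫_0^1 -x dx = -1/2.
Sum: -1/2 + 1 − 1/2 = 0.
So LHS = 0.
∫_0^1 v(x) φ(x) dx = ∫_0^1 (-2*x^3 + x^2 + x) dx. Term by term:
  ∫_0^1 -2*x^3 dx = -1/2;  ∫_0^1 x^2 dx = 1/3;  ∫_0^1 x dx = 1/2.
Sum: -1/2 + 1/3 + 1/2 = 1/3.
So RHS = -∫_0^1 v(x) φ(x) dx = -1/3.
LHS − RHS = 1/3 ≠ 0, so the identity fails.
(For a valid weak derivative the identity must hold for EVERY test function, in particular this one. The failure shows v is NOT the weak derivative of u.)
Correct weak derivative would be u'(x) = 2*x - 1.


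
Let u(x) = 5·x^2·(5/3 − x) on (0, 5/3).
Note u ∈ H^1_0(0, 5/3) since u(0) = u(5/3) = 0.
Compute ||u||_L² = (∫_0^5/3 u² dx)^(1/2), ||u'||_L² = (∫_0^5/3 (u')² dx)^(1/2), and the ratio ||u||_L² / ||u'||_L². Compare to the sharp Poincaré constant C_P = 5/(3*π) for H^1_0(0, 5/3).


||u||_L² / ||u'||_L² = 5*sqrt(14)/42 < C_P = 5/(3*π).

u(x) = 5·x^2·(5/3 − x), so u'(x) = 5*x*(10 - 9*x)/3.
u(x) = 5·x^2·(5/3 − x) vanishes at x = 0 and x = 5/3, so u ∈ H^1_0(0, 5/3). Differentiate via the product rule and integrate the resulting polynomials term by term.
  ∫_0^5/3 u² dx = ∫_0^5/3 (25*x^6 - 250*x^5/3 + 625*x^4/9) dx. Term by term:
    ∫_0^5/3 25*x^6 dx = 1953125/15309;  ∫_0^5/3 -250*x^5/3 dx = -1953125/6561;  ∫_0^5/3 625*x^4/9 dx = 390625/2187.
  Sum: 1953125/15309 − 1953125/6561 + 390625/2187 = 390625/45927.
  ∫_0^5/3 (u')² dx = ∫_0^5/3 (225*x^4 - 500*x^3 + 2500*x^2/9) dx. Term by term:
    ∫_0^5/3 225*x^4 dx = 15625/27;  ∫_0^5/3 -500*x^3 dx = -78125/81;  ∫_0^5/3 2500*x^2/9 dx = 312500/729.
  Sum: 15625/27 − 78125/81 + 312500/729 = 31250/729.
∫_0^5/3 u² dx = 390625/45927, so ||u||_L² = 625*sqrt(7)/567.
∫_0^5/3 (u')² dx = 31250/729, so ||u'||_L² = 125*sqrt(2)/27.
Ratio ||u||_L² / ||u'||_L² = 5*sqrt(14)/42.
Sharp Poincaré constant on H^1_0(0, 5/3) is C_P = L/π = 5/(3*π), achieved by sin(3*π/5·x).
A polynomial bump cannot attain the sharp Poincaré constant (only the first sine eigenfunction does), so the ratio is strictly less than C_P, consistent with ||u||_L² ≤ C_P ||u'||_L².


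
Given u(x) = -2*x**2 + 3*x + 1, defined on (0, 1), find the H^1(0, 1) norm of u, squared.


||u||_{H^1}^2 = 29/5

The H^1 norm (squared) on an interval (0, L) is
  ||u||_{H^1}^2 = ∫_0^L u(x)^2 dx + ∫_0^L u'(x)^2 dx.
Compute u'(x) = 3 - 4*x.
Then u(x)^2 = 4*x**4 - 12*x**3 + 5*x**2 + 6*x + 1 and u'(x)^2 = 16*x**2 - 24*x + 9.
Integrate each monomial from 0 to 1 using ∫_0^1 c·x^n dx = c·1^(n+1)/(n+1):
  ∫_0^1 u(x)^2 dx = ∫_0^1 (4*x^4 - 12*x^3 + 5*x^2 + 6*x + 1) dx. Term by term:
    ∫_0^1 4*x^4 dx = 4/5;  ∫_0^1 -12*x^3 dx = -3;  ∫_0^1 5*x^2 dx = 5/3;
    ∫_0^1 6*x dx = 3;  ∫_0^1 1 dx = 1.
  Sum: 4/5 − 3 + 5/3 + 3 + 1 = 52/15.
  ∫_0^1 u'(x)^2 dx = ∫_0^1 (16*x^2 - 24*x + 9) dx. Term by term:
    ∫_0^1 16*x^2 dx = 16/3;  ∫_0^1 -24*x dx = -12;  ∫_0^1 9 dx = 9.
  Sum: 16/3 − 12 + 9 = 7/3.
Adding: ||u||_{H^1}^2 = 52/15 + 7/3 = 29/5.


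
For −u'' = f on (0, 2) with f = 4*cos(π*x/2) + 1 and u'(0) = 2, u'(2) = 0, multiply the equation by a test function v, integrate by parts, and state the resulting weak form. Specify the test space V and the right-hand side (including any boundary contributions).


V = H^1(0, 2) (v unrestricted at boundary; u is determined up to an additive constant); weak form: ∫_0^2 u'v' dx = ∫_0^2 (4*cos(π*x/2) + 1) v dx − 2·v(0) for all v ∈ V.

Multiply both sides by a test function v and integrate from 0 to 2:
  ∫_0^2 −u''(x) v(x) dx = ∫_0^2 f(x) v(x) dx.
Integrate the LHS by parts once:
  ∫_0^2 −u'' v dx = −[u'(x) v(x)]_0^2 + ∫_0^2 u'(x) v'(x) dx.
Thus ∫_0^2 u'(x) v'(x) dx = ∫_0^2 f(x) v(x) dx + [u'(x) v(x)]_0^2.
Choose V so that boundary terms are either known or forced to vanish.
u has inhomogeneous Neumann u'(0) = 2, u'(2) = 0. [u' v]_0^2 = (0)·v(2) − (2)·v(0) = − 2·v(0). Take V = H^1(0, 2); boundary term becomes part of RHS.
Weak formulation: find u (satisfying any essential BC) such that ∫_0^2 u'(x) v'(x) dx = ∫_0^2 f v dx − 2·v(0) for all v ∈ V (Neumann data are natural BCs: they enter the RHS as boundary terms).
Substituting f(x) = 4*cos(π*x/2) + 1, the right-hand side is ∫_0^2 (4*cos(π*x/2) + 1) v dx − 2·v(0).
Compatibility check (pure Neumann): taking v ≡ 1 ∈ V gives 0 = ∫_0^2 f dx + (0) − (2), i.e. ∫_0^2 f dx must equal u'(0) − u'(2) = 2. Indeed ∫_0^2 (4*cos(π*x/2) + 1) dx = 2, so the data are compatible. The solution is then unique only up to an additive constant (fix it e.g. by requiring ∫_0^2 u dx = 0).


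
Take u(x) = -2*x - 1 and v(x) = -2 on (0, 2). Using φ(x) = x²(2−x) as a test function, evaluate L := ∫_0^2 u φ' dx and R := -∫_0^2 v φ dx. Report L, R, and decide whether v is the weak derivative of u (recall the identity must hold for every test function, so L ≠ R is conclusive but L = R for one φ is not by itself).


LHS = 8/3, RHS = 8/3. Yes, v = u' weakly.

u(x) = -2*x - 1, classical derivative u'(x) = -2.
φ(x) = x²(2−x), so φ'(x) = x*(4 - 3*x).
Note φ(0) = φ(2) = 0, so the boundary term u·φ vanishes.
LHS = ∫_0^2 u(x) φ'(x) dx = ∫_0^2 (6*x^3 - 5*x^2 - 4*x) dx. Term by term:
  ∫_0^2 6*x^3 dx = 24;  ∫_0^2 -5*x^2 dx = -40/3;  ∫_0^2 -4*x dx = -8.
Sum: 24 − 40/3 − 8 = 8/3.
So LHS = 8/3.
∫_0^2 v(x) φ(x) dx = ∫_0^2 (2*x^3 - 4*x^2) dx. Term by term:
  ∫_0^2 2*x^3 dx = 8;  ∫_0^2 -4*x^2 dx = -32/3.
Sum: 8 − 32/3 = -8/3.
So RHS = -∫_0^2 v(x) φ(x) dx = 8/3.
LHS = RHS, so the identity holds for this test φ.
Moreover u is smooth here and v(x) = u'(x) = -2 pointwise, so the identity holds for every test function. Hence v is the weak derivative of u.


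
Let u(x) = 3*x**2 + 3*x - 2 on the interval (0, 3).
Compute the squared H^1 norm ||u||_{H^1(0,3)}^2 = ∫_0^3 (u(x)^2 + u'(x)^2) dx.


||u||_{H^1}^2 = 12459/10

The H^1 norm (squared) on an interval (0, L) is
  ||u||_{H^1}^2 = ∫_0^L u(x)^2 dx + ∫_0^L u'(x)^2 dx.
Compute u'(x) = 6*x + 3.
Then u(x)^2 = 9*x**4 + 18*x**3 - 3*x**2 - 12*x + 4 and u'(x)^2 = 36*x**2 + 36*x + 9.
Integrate each monomial from 0 to 3 using ∫_0^3 c·x^n dx = c·3^(n+1)/(n+1):
  ∫_0^3 u(x)^2 dx = ∫_0^3 (9*x^4 + 18*x^3 - 3*x^2 - 12*x + 4) dx. Term by term:
    ∫_0^3 9*x^4 dx = 2187/5;  ∫_0^3 18*x^3 dx = 729/2;  ∫_0^3 -3*x^2 dx = -27;
    ∫_0^3 -12*x dx = -54;  ∫_0^3 4 dx = 12.
  Sum: 2187/5 + 729/2 − 27 − 54 + 12 = 7329/10.
  ∫_0^3 u'(x)^2 dx = ∫_0^3 (36*x^2 + 36*x + 9) dx. Term by term:
    ∫_0^3 36*x^2 dx = 324;  ∫_0^3 36*x dx = 162;  ∫_0^3 9 dx = 27.
  Sum: 324 + 162 + 27 = 513.
Adding: ||u||_{H^1}^2 = 7329/10 + 513 = 12459/10.


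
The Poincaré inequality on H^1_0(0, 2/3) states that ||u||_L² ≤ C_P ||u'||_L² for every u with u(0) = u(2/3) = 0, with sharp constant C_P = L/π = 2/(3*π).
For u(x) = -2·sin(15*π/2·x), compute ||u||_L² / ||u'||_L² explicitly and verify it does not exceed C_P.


||u||_L² / ||u'||_L² = 2/(15*π) < C_P = 2/(3*π).

u(x) = -2·sin(15*π/2·x), so u'(x) = -15*π*cos(15*π*x/2).
Writing u(x) = A·sin(kπx/L) with A = -2 and k = 5, use ∫_0^L sin²(kπx/L) dx = L/2 and ∫_0^L cos²(kπx/L) dx = L/2.
u² = 4·sin²(15*π/2·x) and (u')² = 225*π^2·cos²(15*π/2·x), and each of sin², cos² integrates to L/2 = 1/3 over (0, 2/3).
∫_0^2/3 u² dx = 4/3, so ||u||_L² = 2*sqrt(3)/3.
∫_0^2/3 (u')² dx = 75*π^2, so ||u'||_L² = 5*sqrt(3)*π.
Ratio ||u||_L² / ||u'||_L² = 2/(15*π).
Sharp Poincaré constant on H^1_0(0, 2/3) is C_P = L/π = 2/(3*π), achieved by sin(3*π/2·x).
This is the k = 5 harmonic; the ratio L/(kπ) is strictly less than C_P = L/π, consistent with the sharp inequality ||u||_L² ≤ C_P ||u'||_L².


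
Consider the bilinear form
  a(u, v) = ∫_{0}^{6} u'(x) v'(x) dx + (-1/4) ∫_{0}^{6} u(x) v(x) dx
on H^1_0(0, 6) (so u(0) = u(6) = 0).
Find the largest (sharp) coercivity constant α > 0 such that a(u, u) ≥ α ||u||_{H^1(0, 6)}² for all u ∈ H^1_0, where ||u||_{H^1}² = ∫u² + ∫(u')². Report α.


α = (-9 + π^2)/(π^2 + 36)

Coercivity of a(·,·) on H^1_0(0, 6) means a(u, u) ≥ α ||u||_{H^1}² for every u ∈ H^1_0.
The interval has length L = 6, and Poincaré/coercivity depend only on L. Here a(u, u) = ∫(u')² + (-1/4)·∫u².
Here c = -1/4 < 0 with |c| < (π/L)² = π^2/36, so coercivity still holds. The condition a(u,u) ≥ α||u||_{H^1}² reads (1−α)∫(u')² ≥ (α−c)∫u². Any admissible α is ≤ 1 (rapidly oscillating u have ∫u²/∫(u')² → 0), and α = 1 would force 0 ≥ (1−c)∫u², impossible since c < 1; so 1−α > 0. By the sharp Poincaré inequality on H^1_0 of an interval of length L, ∫(u')² ≥ (π/L)²∫u² with equality for the first sine mode sin(π(x−x₀)/L) (x₀ the left endpoint), so the inequality holds for all u iff (1−α)(π/L)² ≥ α − c, i.e. α ≤ ((π/L)² + c)/((π/L)² + 1) = (1 + c(L/π)²)/(1 + (L/π)²). (Direct route, valid since c ≤ 0: Poincaré gives c∫u² ≥ c(L/π)²∫(u')², so a(u,u) ≥ (1 + c(L/π)²)∫(u')², while ||u||_{H^1}² ≤ (1 + (L/π)²)∫(u')²; dividing yields the same α.) With (π/L)² = π^2/36 and c = -1/4, the largest admissible constant is α = ((π/L)² + c)/((π/L)² + 1).
Simplifying, α = (-9 + π^2)/(π^2 + 36).


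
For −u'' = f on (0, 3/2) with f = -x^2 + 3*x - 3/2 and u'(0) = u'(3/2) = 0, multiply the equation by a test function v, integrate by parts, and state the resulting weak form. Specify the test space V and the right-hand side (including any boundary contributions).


V = H^1(0, 3/2) (no boundary constraint on v; u is determined up to an additive constant); weak form: ∫_0^3/2 u'v' dx = ∫_0^3/2 (-x^2 + 3*x - 3/2) v dx for all v ∈ V.

Multiply both sides by a test function v and integrate from 0 to 3/2:
  ∫_0^3/2 −u''(x) v(x) dx = ∫_0^3/2 f(x) v(x) dx.
Integrate the LHS by parts once:
  ∫_0^3/2 −u'' v dx = −[u'(x) v(x)]_0^3/2 + ∫_0^3/2 u'(x) v'(x) dx.
Thus ∫_0^3/2 u'(x) v'(x) dx = ∫_0^3/2 f(x) v(x) dx + [u'(x) v(x)]_0^3/2.
Choose V so that boundary terms are either known or forced to vanish.
u has homogeneous Neumann: u'(0) = u'(3/2) = 0. So [u' v]_0^3/2 = 0·v(3/2) − 0·v(0) = 0 for any v; take V = H^1(0, 3/2).
Weak formulation: find u (satisfying any essential BC) such that ∫_0^3/2 u'(x) v'(x) dx = ∫_0^3/2 f v dx for all v ∈ V (homogeneous Neumann, so boundary terms vanish).
Substituting f(x) = -x^2 + 3*x - 3/2, the right-hand side is ∫_0^3/2 (-x^2 + 3*x - 3/2) v dx.
Compatibility check (pure Neumann): taking v ≡ 1 ∈ V gives 0 = ∫_0^3/2 f dx + (0) − (0), i.e. ∫_0^3/2 f dx must equal u'(0) − u'(3/2) = 0. Indeed ∫_0^3/2 (-x^2 + 3*x - 3/2) dx = 0, so the data are compatible. The solution is then unique only up to an additive constant (fix it e.g. by requiring ∫_0^3/2 u dx = 0).


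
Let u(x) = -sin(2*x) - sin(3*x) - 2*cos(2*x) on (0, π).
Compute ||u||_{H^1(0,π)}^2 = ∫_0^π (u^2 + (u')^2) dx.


||u||_{H^1(0,π)}^2 = 24 + 35*π/2

u'(x) = 4*sin(2*x) - 2*cos(2*x) - 3*cos(3*x).
Expand u² and (u')² and integrate term by term on (0, π), using: for integers n ≥ 1, ∫_0^π sin²(nx) dx = ∫_0^π cos²(nx) dx = π/2; for n ≠ n', ∫_0^π sin(nx)sin(n'x) dx = ∫_0^π cos(nx)cos(n'x) dx = 0; and by product-to-sum, ∫_0^π sin(nx)cos(n'x) dx = ½∫_0^π [sin((n+n')x) + sin((n−n')x)] dx, which is 0 when n+n' is even and 2n/(n²−n'²) when n+n' is odd (it need not vanish on (0, π)).
  u² squared terms: (-1)²·∫sin(2x)² dx = 1·π/2 = π/2;  (-1)²·∫sin(3x)² dx = 1·π/2 = π/2;  (-2)²·∫cos(2x)² dx = 4·π/2 = 2*π.
  u² cross terms: 2·(-1)·(-1)·∫sin(2x)·sin(3x) dx = 2·(0) = 0;  2·(-1)·(-2)·∫sin(2x)·cos(2x) dx = 4·(0) = 0;  2·(-1)·(-2)·∫sin(3x)·cos(2x) dx = 4·(6/5) = 24/5.
  So ∫_0^π u² dx = π/2 + π/2 + 2*π + 0 + 0 + 24/5 = 24/5 + 3*π.
  (u')² squared terms: (-3)²·∫cos(3x)² dx = 9·π/2 = 9*π/2;  (-2)²·∫cos(2x)² dx = 4·π/2 = 2*π;  (4)²·∫sin(2x)² dx = 16·π/2 = 8*π.
  (u')² cross terms: 2·(-3)·(-2)·∫cos(3x)·cos(2x) dx = 12·(0) = 0;  2·(-3)·(4)·∫cos(3x)·sin(2x) dx = -24·(-4/5) = 96/5;  2·(-2)·(4)·∫cos(2x)·sin(2x) dx = -16·(0) = 0.
  So ∫_0^π (u')² dx = 9*π/2 + 2*π + 8*π + 0 + 96/5 + 0 = 96/5 + 29*π/2.
||u||_{H^1}^2 = (24/5 + 3*π) + (96/5 + 29*π/2) = 24 + 35*π/2.


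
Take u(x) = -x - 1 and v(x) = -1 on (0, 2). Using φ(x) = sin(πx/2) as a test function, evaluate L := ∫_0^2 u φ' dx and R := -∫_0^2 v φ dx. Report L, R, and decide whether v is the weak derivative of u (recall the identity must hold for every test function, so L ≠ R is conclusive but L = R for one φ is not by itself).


LHS = 4/π, RHS = 4/π. Yes, v = u' weakly.

u(x) = -x - 1, classical derivative u'(x) = -1.
φ(x) = sin(πx/2), so φ'(x) = π*cos(π*x/2)/2.
Note φ(0) = φ(2) = 0, so the boundary term u·φ vanishes.
LHS = ∫_0^2 u(x) φ'(x) dx = ∫_0^2 (-π*x*cos(π*x/2)/2 - π*cos(π*x/2)/2) dx. Term by term:
  ∫_0^2 -π*cos(π*x/2)/2 dx = 0;  ∫_0^2 -π*x*cos(π*x/2)/2 dx = 4/π.
Sum: 0 + 4/π = 4/π.
So LHS = 4/π.
∫_0^2 v(x) φ(x) dx = ∫_0^2 (-sin(π*x/2)) dx. Term by term:
  ∫_0^2 -sin(π*x/2) dx = -4/π.
So RHS = -∫_0^2 v(x) φ(x) dx = 4/π.
LHS = RHS, so the identity holds for this test φ.
Moreover u is smooth here and v(x) = u'(x) = -1 pointwise, so the identity holds for every test function. Hence v is the weak derivative of u.


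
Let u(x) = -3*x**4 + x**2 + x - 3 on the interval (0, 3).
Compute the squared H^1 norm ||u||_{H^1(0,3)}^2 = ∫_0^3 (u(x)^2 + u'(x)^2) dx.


||u||_{H^1}^2 = 4215837/70

The H^1 norm (squared) on an interval (0, L) is
  ||u||_{H^1}^2 = ∫_0^L u(x)^2 dx + ∫_0^L u'(x)^2 dx.
Compute u'(x) = -12*x**3 + 2*x + 1.
Then u(x)^2 = 9*x**8 - 6*x**6 - 6*x**5 + 19*x**4 + 2*x**3 - 5*x**2 - 6*x + 9 and u'(x)^2 = 144*x**6 - 48*x**4 - 24*x**3 + 4*x**2 + 4*x + 1.
Integrate each monomial from 0 to 3 using ∫_0^3 c·x^n dx = c·3^(n+1)/(n+1):
  ∫_0^3 u(x)^2 dx = ∫_0^3 (9*x^8 - 6*x^6 - 6*x^5 + 19*x^4 + 2*x^3 - 5*x^2 - 6*x + 9) dx. Term by term:
    ∫_0^3 9*x^8 dx = 19683;  ∫_0^3 -6*x^6 dx = -13122/7;  ∫_0^3 -6*x^5 dx = -729;
    ∫_0^3 19*x^4 dx = 4617/5;  ∫_0^3 2*x^3 dx = 81/2;  ∫_0^3 -5*x^2 dx = -45;
    ∫_0^3 -6*x dx = -27;  ∫_0^3 9 dx = 27.
  Sum: 19683 − 13122/7 − 729 + 4617/5 + 81/2 − 45 − 27 + 27 = 1259883/70.
  ∫_0^3 u'(x)^2 dx = ∫_0^3 (144*x^6 - 48*x^4 - 24*x^3 + 4*x^2 + 4*x + 1) dx. Term by term:
    ∫_0^3 144*x^6 dx = 314928/7;  ∫_0^3 -48*x^4 dx = -11664/5;  ∫_0^3 -24*x^3 dx = -486;
    ∫_0^3 4*x^2 dx = 36;  ∫_0^3 4*x dx = 18;  ∫_0^3 1 dx = 3.
  Sum: 314928/7 − 11664/5 − 486 + 36 + 18 + 3 = 1477977/35.
Adding: ||u||_{H^1}^2 = 1259883/70 + 1477977/35 = 4215837/70.


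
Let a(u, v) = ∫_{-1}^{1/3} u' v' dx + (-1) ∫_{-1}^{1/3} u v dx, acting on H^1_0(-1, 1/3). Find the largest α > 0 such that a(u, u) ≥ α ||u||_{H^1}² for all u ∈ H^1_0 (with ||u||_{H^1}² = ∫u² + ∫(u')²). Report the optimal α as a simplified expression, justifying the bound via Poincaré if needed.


α = (-16 + 9*π^2)/(16 + 9*π^2)

Coercivity of a(·,·) on H^1_0(-1, 1/3) means a(u, u) ≥ α ||u||_{H^1}² for every u ∈ H^1_0.
The interval has length L = 4/3, and Poincaré/coercivity depend only on L. Here a(u, u) = ∫(u')² + (-1)·∫u².
Here c = -1 < 0 with |c| < (π/L)² = 9*π^2/16, so coercivity still holds. The condition a(u,u) ≥ α||u||_{H^1}² reads (1−α)∫(u')² ≥ (α−c)∫u². Any admissible α is ≤ 1 (rapidly oscillating u have ∫u²/∫(u')² → 0), and α = 1 would force 0 ≥ (1−c)∫u², impossible since c < 1; so 1−α > 0. By the sharp Poincaré inequality on H^1_0 of an interval of length L, ∫(u')² ≥ (π/L)²∫u² with equality for the first sine mode sin(π(x−x₀)/L) (x₀ the left endpoint), so the inequality holds for all u iff (1−α)(π/L)² ≥ α − c, i.e. α ≤ ((π/L)² + c)/((π/L)² + 1) = (1 + c(L/π)²)/(1 + (L/π)²). (Direct route, valid since c ≤ 0: Poincaré gives c∫u² ≥ c(L/π)²∫(u')², so a(u,u) ≥ (1 + c(L/π)²)∫(u')², while ||u||_{H^1}² ≤ (1 + (L/π)²)∫(u')²; dividing yields the same α.) With (π/L)² = 9*π^2/16 and c = -1, the largest admissible constant is α = ((π/L)² + c)/((π/L)² + 1).
Simplifying, α = (-16 + 9*π^2)/(16 + 9*π^2).


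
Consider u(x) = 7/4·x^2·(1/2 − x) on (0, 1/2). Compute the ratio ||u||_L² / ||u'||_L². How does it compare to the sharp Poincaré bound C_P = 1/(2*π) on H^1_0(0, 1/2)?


||u||_L² / ||u'||_L² = sqrt(14)/28 < C_P = 1/(2*π).

u(x) = 7/4·x^2·(1/2 − x), so u'(x) = 7*x*(1 - 3*x)/4.
u(x) = 7/4·x^2·(1/2 − x) vanishes at x = 0 and x = 1/2, so u ∈ H^1_0(0, 1/2). Differentiate via the product rule and integrate the resulting polynomials term by term.
  ∫_0^1/2 u² dx = ∫_0^1/2 (49*x^6/16 - 49*x^5/16 + 49*x^4/64) dx. Term by term:
    ∫_0^1/2 49*x^6/16 dx = 7/2048;  ∫_0^1/2 -49*x^5/16 dx = -49/6144;  ∫_0^1/2 49*x^4/64 dx = 49/10240.
  Sum: 7/2048 − 49/6144 + 49/10240 = 7/30720.
  ∫_0^1/2 (u')² dx = ∫_0^1/2 (441*x^4/16 - 147*x^3/8 + 49*x^2/16) dx. Term by term:
    ∫_0^1/2 441*x^4/16 dx = 441/2560;  ∫_0^1/2 -147*x^3/8 dx = -147/512;  ∫_0^1/2 49*x^2/16 dx = 49/384.
  Sum: 441/2560 − 147/512 + 49/384 = 49/3840.
∫_0^1/2 u² dx = 7/30720, so ||u||_L² = sqrt(210)/960.
∫_0^1/2 (u')² dx = 49/3840, so ||u'||_L² = 7*sqrt(15)/240.
Ratio ||u||_L² / ||u'||_L² = sqrt(14)/28.
Sharp Poincaré constant on H^1_0(0, 1/2) is C_P = L/π = 1/(2*π), achieved by sin(2*π·x).
A polynomial bump cannot attain the sharp Poincaré constant (only the first sine eigenfunction does), so the ratio is strictly less than C_P, consistent with ||u||_L² ≤ C_P ||u'||_L².


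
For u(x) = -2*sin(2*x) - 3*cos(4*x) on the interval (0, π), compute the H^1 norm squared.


||u||_{H^1(0,π)}^2 = 173*π/2

u'(x) = 12*sin(4*x) - 4*cos(2*x).
Expand u² and (u')² and integrate term by term on (0, π), using: for integers n ≥ 1, ∫_0^π sin²(nx) dx = ∫_0^π cos²(nx) dx = π/2; for n ≠ n', ∫_0^π sin(nx)sin(n'x) dx = ∫_0^π cos(nx)cos(n'x) dx = 0; and by product-to-sum, ∫_0^π sin(nx)cos(n'x) dx = ½∫_0^π [sin((n+n')x) + sin((n−n')x)] dx, which is 0 when n+n' is even and 2n/(n²−n'²) when n+n' is odd (it need not vanish on (0, π)).
  u² squared terms: (-3)²·∫cos(4x)² dx = 9·π/2 = 9*π/2;  (-2)²·∫sin(2x)² dx = 4·π/2 = 2*π.
  u² cross terms: 2·(-3)·(-2)·∫cos(4x)·sin(2x) dx = 12·(0) = 0.
  So ∫_0^π u² dx = 9*π/2 + 2*π + 0 = 13*π/2.
  (u')² squared terms: (-4)²·∫cos(2x)² dx = 16·π/2 = 8*π;  (12)²·∫sin(4x)² dx = 144·π/2 = 72*π.
  (u')² cross terms: 2·(-4)·(12)·∫cos(2x)·sin(4x) dx = -96·(0) = 0.
  So ∫_0^π (u')² dx = 8*π + 72*π + 0 = 80*π.
||u||_{H^1}^2 = (13*π/2) + (80*π) = 173*π/2.


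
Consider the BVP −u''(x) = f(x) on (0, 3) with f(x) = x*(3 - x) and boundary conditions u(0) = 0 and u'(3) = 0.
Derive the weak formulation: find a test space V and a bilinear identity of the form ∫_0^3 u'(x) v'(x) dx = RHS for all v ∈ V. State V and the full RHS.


V = {v ∈ H^1(0, 3) : v(0) = 0} (test functions vanish at x = 0 where u is specified); weak form: ∫_0^3 u'v' dx = ∫_0^3 (x*(3 - x)) v dx for all v ∈ V.

Multiply both sides by a test function v and integrate from 0 to 3:
  ∫_0^3 −u''(x) v(x) dx = ∫_0^3 f(x) v(x) dx.
Integrate the LHS by parts once:
  ∫_0^3 −u'' v dx = −[u'(x) v(x)]_0^3 + ∫_0^3 u'(x) v'(x) dx.
Thus ∫_0^3 u'(x) v'(x) dx = ∫_0^3 f(x) v(x) dx + [u'(x) v(x)]_0^3.
Choose V so that boundary terms are either known or forced to vanish.
Mixed BC: u(0) = 0 (Dirichlet) and u'(3) = 0 (Neumann). Define V = {v ∈ H^1(0, 3) : v(0) = 0}. Then [u' v]_0^3 = u'(3)·v(3) − u'(0)·0 = 0.
Weak formulation: find u (satisfying any essential BC) such that ∫_0^3 u'(x) v'(x) dx = ∫_0^3 f v dx for all v ∈ V (Dirichlet at 0 absorbed into V; the Neumann datum at x = 3 is zero, so no boundary term remains).
Substituting f(x) = x*(3 - x), the right-hand side is ∫_0^3 (x*(3 - x)) v dx.


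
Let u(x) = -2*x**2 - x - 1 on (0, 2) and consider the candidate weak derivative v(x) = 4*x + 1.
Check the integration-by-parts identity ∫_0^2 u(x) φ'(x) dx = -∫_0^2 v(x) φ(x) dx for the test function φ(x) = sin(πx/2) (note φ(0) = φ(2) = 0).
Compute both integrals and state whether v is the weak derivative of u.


LHS = 20/π, RHS = -20/π. No, v is not the weak derivative of u.

u(x) = -2*x**2 - x - 1, classical derivative u'(x) = -4*x - 1.
φ(x) = sin(πx/2), so φ'(x) = π*cos(π*x/2)/2.
Note φ(0) = φ(2) = 0, so the boundary term u·φ vanishes.
LHS = ∫_0^2 u(x) φ'(x) dx = ∫_0^2 (-π*x^2*cos(π*x/2) - π*x*cos(π*x/2)/2 - π*cos(π*x/2)/2) dx. Term by term:
  ∫_0^2 -π*cos(π*x/2)/2 dx = 0;  ∫_0^2 -π*x^2*cos(π*x/2) dx = 16/π;  ∫_0^2 -π*x*cos(π*x/2)/2 dx = 4/π.
Sum: 0 + 16/π + 4/π = 20/π.
So LHS = 20/π.
∫_0^2 v(x) φ(x) dx = ∫_0^2 (4*x*sin(π*x/2) + sin(π*x/2)) dx. Term by term:
  ∫_0^2 4*x*sin(π*x/2) dx = 16/π;  ∫_0^2 sin(π*x/2) dx = 4/π.
Sum: 16/π + 4/π = 20/π.
So RHS = -∫_0^2 v(x) φ(x) dx = -20/π.
LHS − RHS = 40/π ≠ 0, so the identity fails.
(For a valid weak derivative the identity must hold for EVERY test function, in particular this one. The failure shows v is NOT the weak derivative of u.)
Correct weak derivative would be u'(x) = -4*x - 1.


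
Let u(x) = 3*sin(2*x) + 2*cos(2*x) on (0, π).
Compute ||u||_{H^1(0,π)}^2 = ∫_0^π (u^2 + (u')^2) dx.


||u||_{H^1(0,π)}^2 = 65*π/2

u'(x) = -4*sin(2*x) + 6*cos(2*x).
Expand u² and (u')² and integrate term by term on (0, π), using: for integers n ≥ 1, ∫_0^π sin²(nx) dx = ∫_0^π cos²(nx) dx = π/2; for n ≠ n', ∫_0^π sin(nx)sin(n'x) dx = ∫_0^π cos(nx)cos(n'x) dx = 0; and by product-to-sum, ∫_0^π sin(nx)cos(n'x) dx = ½∫_0^π [sin((n+n')x) + sin((n−n')x)] dx, which is 0 when n+n' is even and 2n/(n²−n'²) when n+n' is odd (it need not vanish on (0, π)).
  u² squared terms: (2)²·∫cos(2x)² dx = 4·π/2 = 2*π;  (3)²·∫sin(2x)² dx = 9·π/2 = 9*π/2.
  u² cross terms: 2·(2)·(3)·∫cos(2x)·sin(2x) dx = 12·(0) = 0.
  So ∫_0^π u² dx = 2*π + 9*π/2 + 0 = 13*π/2.
  (u')² squared terms: (-4)²·∫sin(2x)² dx = 16·π/2 = 8*π;  (6)²·∫cos(2x)² dx = 36·π/2 = 18*π.
  (u')² cross terms: 2·(-4)·(6)·∫sin(2x)·cos(2x) dx = -48·(0) = 0.
  So ∫_0^π (u')² dx = 8*π + 18*π + 0 = 26*π.
||u||_{H^1}^2 = (13*π/2) + (26*π) = 65*π/2.


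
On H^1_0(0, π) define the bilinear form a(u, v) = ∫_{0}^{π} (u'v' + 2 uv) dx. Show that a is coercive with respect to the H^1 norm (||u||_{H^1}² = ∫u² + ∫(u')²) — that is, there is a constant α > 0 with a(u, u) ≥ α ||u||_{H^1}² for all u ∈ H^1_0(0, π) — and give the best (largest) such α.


α = 1

Coercivity of a(·,·) on H^1_0(0, π) means a(u, u) ≥ α ||u||_{H^1}² for every u ∈ H^1_0.
The interval has length L = π, and Poincaré/coercivity depend only on L. Here a(u, u) = ∫(u')² + (2)·∫u².
Here c = 2 ≥ 1, so a(u,u) = ∫(u')² + c∫u² ≥ ∫(u')² + ∫u² = ||u||_{H^1}², i.e. α = 1 works. No larger α is possible: a(u,u) ≥ α||u||_{H^1}² means (1−α)∫(u')² ≥ (α−c)∫u², and for the modes u_n = sin(nπ(x−x₀)/L) (x₀ the left endpoint) one has ∫u_n²/∫(u_n')² = (L/(nπ))² → 0, so a(u_n,u_n)/||u_n||_{H^1}² → 1. Hence the optimal constant is α = 1.
Therefore α = 1.


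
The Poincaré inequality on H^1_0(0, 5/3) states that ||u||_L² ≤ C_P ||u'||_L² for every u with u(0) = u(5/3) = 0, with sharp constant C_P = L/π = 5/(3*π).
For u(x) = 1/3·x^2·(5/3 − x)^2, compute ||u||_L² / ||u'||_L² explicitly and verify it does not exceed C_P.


||u||_L² / ||u'||_L² = 5*sqrt(3)/18 < C_P = 5/(3*π).

u(x) = 1/3·x^2·(5/3 − x)^2, so u'(x) = 2*x*(3*x - 5)*(6*x - 5)/27.
u(x) = 1/3·x^2·(5/3 − x)^2 vanishes at x = 0 and x = 5/3, so u ∈ H^1_0(0, 5/3). Differentiate via the product rule and integrate the resulting polynomials term by term.
  ∫_0^5/3 u² dx = ∫_0^5/3 (x^8/9 - 20*x^7/27 + 50*x^6/27 - 500*x^5/243 + 625*x^4/729) dx. Term by term:
    ∫_0^5/3 x^8/9 dx = 1953125/1594323;  ∫_0^5/3 -20*x^7/27 dx = -1953125/354294;  ∫_0^5/3 50*x^6/27 dx = 3906250/413343;
    ∫_0^5/3 -500*x^5/243 dx = -3906250/531441;  ∫_0^5/3 625*x^4/729 dx = 390625/177147.
  Sum: 1953125/1594323 − 1953125/354294 + 3906250/413343 − 3906250/531441 + 390625/177147 = 390625/22320522.
  ∫_0^5/3 (u')² dx = ∫_0^5/3 (16*x^6/9 - 80*x^5/9 + 1300*x^4/81 - 1000*x^3/81 + 2500*x^2/729) dx. Term by term:
    ∫_0^5/3 16*x^6/9 dx = 1250000/137781;  ∫_0^5/3 -80*x^5/9 dx = -625000/19683;  ∫_0^5/3 1300*x^4/81 dx = 812500/19683;
    ∫_0^5/3 -1000*x^3/81 dx = -156250/6561;  ∫_0^5/3 2500*x^2/729 dx = 312500/59049.
  Sum: 1250000/137781 − 625000/19683 + 812500/19683 − 156250/6561 + 312500/59049 = 31250/413343.
∫_0^5/3 u² dx = 390625/22320522, so ||u||_L² = 625*sqrt(42)/30618.
∫_0^5/3 (u')² dx = 31250/413343, so ||u'||_L² = 125*sqrt(14)/1701.
Ratio ||u||_L² / ||u'||_L² = 5*sqrt(3)/18.
Sharp Poincaré constant on H^1_0(0, 5/3) is C_P = L/π = 5/(3*π), achieved by sin(3*π/5·x).
A polynomial bump cannot attain the sharp Poincaré constant (only the first sine eigenfunction does), so the ratio is strictly less than C_P, consistent with ||u||_L² ≤ C_P ||u'||_L².


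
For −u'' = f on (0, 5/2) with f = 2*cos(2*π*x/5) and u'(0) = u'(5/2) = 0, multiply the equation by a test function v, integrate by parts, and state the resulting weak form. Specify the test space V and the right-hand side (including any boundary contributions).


V = H^1(0, 5/2) (no boundary constraint on v; u is determined up to an additive constant); weak form: ∫_0^5/2 u'v' dx = ∫_0^5/2 (2*cos(2*π*x/5)) v dx for all v ∈ V.

Multiply both sides by a test function v and integrate from 0 to 5/2:
  ∫_0^5/2 −u''(x) v(x) dx = ∫_0^5/2 f(x) v(x) dx.
Integrate the LHS by parts once:
  ∫_0^5/2 −u'' v dx = −[u'(x) v(x)]_0^5/2 + ∫_0^5/2 u'(x) v'(x) dx.
Thus ∫_0^5/2 u'(x) v'(x) dx = ∫_0^5/2 f(x) v(x) dx + [u'(x) v(x)]_0^5/2.
Choose V so that boundary terms are either known or forced to vanish.
u has homogeneous Neumann: u'(0) = u'(5/2) = 0. So [u' v]_0^5/2 = 0·v(5/2) − 0·v(0) = 0 for any v; take V = H^1(0, 5/2).
Weak formulation: find u (satisfying any essential BC) such that ∫_0^5/2 u'(x) v'(x) dx = ∫_0^5/2 f v dx for all v ∈ V (homogeneous Neumann, so boundary terms vanish).
Substituting f(x) = 2*cos(2*π*x/5), the right-hand side is ∫_0^5/2 (2*cos(2*π*x/5)) v dx.
Compatibility check (pure Neumann): taking v ≡ 1 ∈ V gives 0 = ∫_0^5/2 f dx + (0) − (0), i.e. ∫_0^5/2 f dx must equal u'(0) − u'(5/2) = 0. Indeed ∫_0^5/2 (2*cos(2*π*x/5)) dx = 0, so the data are compatible. The solution is then unique only up to an additive constant (fix it e.g. by requiring ∫_0^5/2 u dx = 0).


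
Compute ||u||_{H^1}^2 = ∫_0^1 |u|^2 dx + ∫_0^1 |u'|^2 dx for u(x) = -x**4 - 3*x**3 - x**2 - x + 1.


||u||_{H^1}^2 = 73649/1260

The H^1 norm (squared) on an interval (0, L) is
  ||u||_{H^1}^2 = ∫_0^L u(x)^2 dx + ∫_0^L u'(x)^2 dx.
Compute u'(x) = -4*x**3 - 9*x**2 - 2*x - 1.
Then u(x)^2 = x**8 + 6*x**7 + 11*x**6 + 8*x**5 + 5*x**4 - 4*x**3 - x**2 - 2*x + 1 and u'(x)^2 = 16*x**6 + 72*x**5 + 97*x**4 + 44*x**3 + 22*x**2 + 4*x + 1.
Integrate each monomial from 0 to 1 using ∫_0^1 c·x^n dx = c·1^(n+1)/(n+1):
  ∫_0^1 u(x)^2 dx = ∫_0^1 (x^8 + 6*x^7 + 11*x^6 + 8*x^5 + 5*x^4 - 4*x^3 - x^2 - 2*x + 1) dx. Term by term:
    ∫_0^1 x^8 dx = 1/9;  ∫_0^1 6*x^7 dx = 3/4;  ∫_0^1 11*x^6 dx = 11/7;
    ∫_0^1 8*x^5 dx = 4/3;  ∫_0^1 5*x^4 dx = 1;  ∫_0^1 -4*x^3 dx = -1;
    ∫_0^1 -x^2 dx = -1/3;  ∫_0^1 -2*x dx = -1;  ∫_0^1 1 dx = 1.
  Sum: 1/9 + 3/4 + 11/7 + 4/3 + 1 − 1 − 1/3 − 1 + 1 = 865/252.
  ∫_0^1 u'(x)^2 dx = ∫_0^1 (16*x^6 + 72*x^5 + 97*x^4 + 44*x^3 + 22*x^2 + 4*x + 1) dx. Term by term:
    ∫_0^1 16*x^6 dx = 16/7;  ∫_0^1 72*x^5 dx = 12;  ∫_0^1 97*x^4 dx = 97/5;
    ∫_0^1 44*x^3 dx = 11;  ∫_0^1 22*x^2 dx = 22/3;  ∫_0^1 4*x dx = 2;
    ∫_0^1 1 dx = 1.
  Sum: 16/7 + 12 + 97/5 + 11 + 22/3 + 2 + 1 = 5777/105.
Adding: ||u||_{H^1}^2 = 865/252 + 5777/105 = 73649/1260.


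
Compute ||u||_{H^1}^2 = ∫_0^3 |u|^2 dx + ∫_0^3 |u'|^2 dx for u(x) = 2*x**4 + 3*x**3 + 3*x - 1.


||u||_{H^1}^2 = 464718/7

The H^1 norm (squared) on an interval (0, L) is
  ||u||_{H^1}^2 = ∫_0^L u(x)^2 dx + ∫_0^L u'(x)^2 dx.
Compute u'(x) = 8*x**3 + 9*x**2 + 3.
Then u(x)^2 = 4*x**8 + 12*x**7 + 9*x**6 + 12*x**5 + 14*x**4 - 6*x**3 + 9*x**2 - 6*x + 1 and u'(x)^2 = 64*x**6 + 144*x**5 + 81*x**4 + 48*x**3 + 54*x**2 + 9.
Integrate each monomial from 0 to 3 using ∫_0^3 c·x^n dx = c·3^(n+1)/(n+1):
  ∫_0^3 u(x)^2 dx = ∫_0^3 (4*x^8 + 12*x^7 + 9*x^6 + 12*x^5 + 14*x^4 - 6*x^3 + 9*x^2 - 6*x + 1) dx. Term by term:
    ∫_0^3 4*x^8 dx = 8748;  ∫_0^3 12*x^7 dx = 19683/2;  ∫_0^3 9*x^6 dx = 19683/7;
    ∫_0^3 12*x^5 dx = 1458;  ∫_0^3 14*x^4 dx = 3402/5;  ∫_0^3 -6*x^3 dx = -243/2;
    ∫_0^3 9*x^2 dx = 81;  ∫_0^3 -6*x dx = -27;  ∫_0^3 1 dx = 3.
  Sum: 8748 + 19683/2 + 19683/7 + 1458 + 3402/5 − 243/2 + 81 − 27 + 3 = 821634/35.
  ∫_0^3 u'(x)^2 dx = ∫_0^3 (64*x^6 + 144*x^5 + 81*x^4 + 48*x^3 + 54*x^2 + 9) dx. Term by term:
    ∫_0^3 64*x^6 dx = 139968/7;  ∫_0^3 144*x^5 dx = 17496;  ∫_0^3 81*x^4 dx = 19683/5;
    ∫_0^3 48*x^3 dx = 972;  ∫_0^3 54*x^2 dx = 486;  ∫_0^3 9 dx = 27.
  Sum: 139968/7 + 17496 + 19683/5 + 972 + 486 + 27 = 1501956/35.
Adding: ||u||_{H^1}^2 = 821634/35 + 1501956/35 = 464718/7.


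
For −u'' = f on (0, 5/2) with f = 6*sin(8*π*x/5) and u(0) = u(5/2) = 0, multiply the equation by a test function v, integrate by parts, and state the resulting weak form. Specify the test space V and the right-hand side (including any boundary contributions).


V = H^1_0(0, 5/2) (so v(0) = v(5/2) = 0); weak form: ∫_0^5/2 u'v' dx = ∫_0^5/2 (6*sin(8*π*x/5)) v dx for all v ∈ V.

Multiply both sides by a test function v and integrate from 0 to 5/2:
  ∫_0^5/2 −u''(x) v(x) dx = ∫_0^5/2 f(x) v(x) dx.
Integrate the LHS by parts once:
  ∫_0^5/2 −u'' v dx = −[u'(x) v(x)]_0^5/2 + ∫_0^5/2 u'(x) v'(x) dx.
Thus ∫_0^5/2 u'(x) v'(x) dx = ∫_0^5/2 f(x) v(x) dx + [u'(x) v(x)]_0^5/2.
Choose V so that boundary terms are either known or forced to vanish.
u is Dirichlet: u(0) = u(5/2) = 0. Let V = H^1_0(0, 5/2); then v(0) = v(5/2) = 0, and [u' v]_0^5/2 = 0.
Weak formulation: find u (satisfying any essential BC) such that ∫_0^5/2 u'(x) v'(x) dx = ∫_0^5/2 f v dx for all v ∈ V.
Substituting f(x) = 6*sin(8*π*x/5), the right-hand side is ∫_0^5/2 (6*sin(8*π*x/5)) v dx.


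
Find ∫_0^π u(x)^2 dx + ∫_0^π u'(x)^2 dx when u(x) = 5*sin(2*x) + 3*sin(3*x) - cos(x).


||u||_{H^1(0,π)}^2 = -80/3 + 217*π/2

u'(x) = sin(x) + 10*cos(2*x) + 9*cos(3*x).
Expand u² and (u')² and integrate term by term on (0, π), using: for integers n ≥ 1, ∫_0^π sin²(nx) dx = ∫_0^π cos²(nx) dx = π/2; for n ≠ n', ∫_0^π sin(nx)sin(n'x) dx = ∫_0^π cos(nx)cos(n'x) dx = 0; and by product-to-sum, ∫_0^π sin(nx)cos(n'x) dx = ½∫_0^π [sin((n+n')x) + sin((n−n')x)] dx, which is 0 when n+n' is even and 2n/(n²−n'²) when n+n' is odd (it need not vanish on (0, π)).
  u² squared terms: (-1)²·∫cos(x)² dx = 1·π/2 = π/2;  (3)²·∫sin(3x)² dx = 9·π/2 = 9*π/2;  (5)²·∫sin(2x)² dx = 25·π/2 = 25*π/2.
  u² cross terms: 2·(-1)·(3)·∫cos(x)·sin(3x) dx = -6·(0) = 0;  2·(-1)·(5)·∫cos(x)·sin(2x) dx = -10·(4/3) = -40/3;  2·(3)·(5)·∫sin(3x)·sin(2x) dx = 30·(0) = 0.
  So ∫_0^π u² dx = π/2 + 9*π/2 + 25*π/2 + 0 − 40/3 + 0 = -40/3 + 35*π/2.
  (u')² squared terms: (9)²·∫cos(3x)² dx = 81·π/2 = 81*π/2;  (10)²·∫cos(2x)² dx = 100·π/2 = 50*π;  (1)²·∫sin(x)² dx = 1·π/2 = π/2.
  (u')² cross terms: 2·(9)·(10)·∫cos(3x)·cos(2x) dx = 180·(0) = 0;  2·(9)·(1)·∫cos(3x)·sin(x) dx = 18·(0) = 0;  2·(10)·(1)·∫cos(2x)·sin(x) dx = 20·(-2/3) = -40/3.
  So ∫_0^π (u')² dx = 81*π/2 + 50*π + π/2 + 0 + 0 − 40/3 = -40/3 + 91*π.
||u||_{H^1}^2 = (-40/3 + 35*π/2) + (-40/3 + 91*π) = -80/3 + 217*π/2.


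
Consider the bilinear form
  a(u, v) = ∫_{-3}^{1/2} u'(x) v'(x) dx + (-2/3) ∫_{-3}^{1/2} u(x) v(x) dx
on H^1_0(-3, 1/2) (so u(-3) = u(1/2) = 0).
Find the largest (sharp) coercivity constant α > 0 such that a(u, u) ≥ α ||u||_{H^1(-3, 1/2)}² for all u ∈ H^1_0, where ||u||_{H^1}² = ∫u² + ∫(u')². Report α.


α = 2*(-49 + 6*π^2)/(3*(4*π^2 + 49))

Coercivity of a(·,·) on H^1_0(-3, 1/2) means a(u, u) ≥ α ||u||_{H^1}² for every u ∈ H^1_0.
The interval has length L = 7/2, and Poincaré/coercivity depend only on L. Here a(u, u) = ∫(u')² + (-2/3)·∫u².
Here c = -2/3 < 0 with |c| < (π/L)² = 4*π^2/49, so coercivity still holds. The condition a(u,u) ≥ α||u||_{H^1}² reads (1−α)∫(u')² ≥ (α−c)∫u². Any admissible α is ≤ 1 (rapidly oscillating u have ∫u²/∫(u')² → 0), and α = 1 would force 0 ≥ (1−c)∫u², impossible since c < 1; so 1−α > 0. By the sharp Poincaré inequality on H^1_0 of an interval of length L, ∫(u')² ≥ (π/L)²∫u² with equality for the first sine mode sin(π(x−x₀)/L) (x₀ the left endpoint), so the inequality holds for all u iff (1−α)(π/L)² ≥ α − c, i.e. α ≤ ((π/L)² + c)/((π/L)² + 1) = (1 + c(L/π)²)/(1 + (L/π)²). (Direct route, valid since c ≤ 0: Poincaré gives c∫u² ≥ c(L/π)²∫(u')², so a(u,u) ≥ (1 + c(L/π)²)∫(u')², while ||u||_{H^1}² ≤ (1 + (L/π)²)∫(u')²; dividing yields the same α.) With (π/L)² = 4*π^2/49 and c = -2/3, the largest admissible constant is α = ((π/L)² + c)/((π/L)² + 1).
Simplifying, α = 2*(-49 + 6*π^2)/(3*(4*π^2 + 49)).


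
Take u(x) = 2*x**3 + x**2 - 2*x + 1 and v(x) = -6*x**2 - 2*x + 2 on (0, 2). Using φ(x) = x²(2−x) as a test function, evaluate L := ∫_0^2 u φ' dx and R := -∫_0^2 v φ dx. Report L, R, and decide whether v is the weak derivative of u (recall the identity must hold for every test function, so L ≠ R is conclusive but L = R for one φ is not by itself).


LHS = -40/3, RHS = 40/3. No, v is not the weak derivative of u.

u(x) = 2*x**3 + x**2 - 2*x + 1, classical derivative u'(x) = 6*x**2 + 2*x - 2.
φ(x) = x²(2−x), so φ'(x) = x*(4 - 3*x).
Note φ(0) = φ(2) = 0, so the boundary term u·φ vanishes.
LHS = ∫_0^2 u(x) φ'(x) dx = ∫_0^2 (-6*x^5 + 5*x^4 + 10*x^3 - 11*x^2 + 4*x) dx. Term by term:
  ∫_0^2 -6*x^5 dx = -64;  ∫_0^2 5*x^4 dx = 32;  ∫_0^2 10*x^3 dx = 40;
  ∫_0^2 -11*x^2 dx = -88/3;  ∫_0^2 4*x dx = 8.
Sum: -64 + 32 + 40 − 88/3 + 8 = -40/3.
So LHS = -40/3.
∫_0^2 v(x) φ(x) dx = ∫_0^2 (6*x^5 - 10*x^4 - 6*x^3 + 4*x^2) dx. Term by term:
  ∫_0^2 6*x^5 dx = 64;  ∫_0^2 -10*x^4 dx = -64;  ∫_0^2 -6*x^3 dx = -24;
  ∫_0^2 4*x^2 dx = 32/3.
Sum: 64 − 64 − 24 + 32/3 = -40/3.
So RHS = -∫_0^2 v(x) φ(x) dx = 40/3.
LHS − RHS = -80/3 ≠ 0, so the identity fails.
(For a valid weak derivative the identity must hold for EVERY test function, in particular this one. The failure shows v is NOT the weak derivative of u.)
Correct weak derivative would be u'(x) = 6*x**2 + 2*x - 2.


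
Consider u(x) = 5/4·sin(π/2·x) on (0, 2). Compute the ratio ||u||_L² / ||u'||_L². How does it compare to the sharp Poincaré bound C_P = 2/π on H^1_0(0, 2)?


||u||_L² / ||u'||_L² = 2/π = C_P.

u(x) = 5/4·sin(π/2·x), so u'(x) = 5*π*cos(π*x/2)/8.
Writing u(x) = A·sin(kπx/L) with A = 5/4 and k = 1, use ∫_0^L sin²(kπx/L) dx = L/2 and ∫_0^L cos²(kπx/L) dx = L/2.
u² = 25/16·sin²(π/2·x) and (u')² = 25*π^2/64·cos²(π/2·x), and each of sin², cos² integrates to L/2 = 1 over (0, 2).
∫_0^2 u² dx = 25/16, so ||u||_L² = 5/4.
∫_0^2 (u')² dx = 25*π^2/64, so ||u'||_L² = 5*π/8.
Ratio ||u||_L² / ||u'||_L² = 2/π.
Sharp Poincaré constant on H^1_0(0, 2) is C_P = L/π = 2/π, achieved by sin(π/2·x).
This is the k = 1 eigenfunction (up to amplitude), so the ratio equals the sharp Poincaré constant exactly.


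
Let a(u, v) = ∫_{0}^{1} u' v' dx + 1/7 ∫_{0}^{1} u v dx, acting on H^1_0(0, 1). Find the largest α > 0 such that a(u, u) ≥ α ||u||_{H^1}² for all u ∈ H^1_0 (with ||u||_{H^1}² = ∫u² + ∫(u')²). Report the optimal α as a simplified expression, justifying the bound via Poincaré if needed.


α = (1/7 + π^2)/(1 + π^2)

Coercivity of a(·,·) on H^1_0(0, 1) means a(u, u) ≥ α ||u||_{H^1}² for every u ∈ H^1_0.
The interval has length L = 1, and Poincaré/coercivity depend only on L. Here a(u, u) = ∫(u')² + (1/7)·∫u².
Here 0 < c = 1/7 < 1. The condition a(u,u) ≥ α||u||_{H^1}² reads (1−α)∫(u')² ≥ (α−c)∫u². Any admissible α is ≤ 1 (rapidly oscillating u have ∫u²/∫(u')² → 0), and α = 1 would force 0 ≥ (1−c)∫u², impossible since c < 1; so 1−α > 0. By the sharp Poincaré inequality on H^1_0 of an interval of length L, ∫(u')² ≥ (π/L)²∫u² with equality for the first sine mode sin(π(x−x₀)/L) (x₀ the left endpoint), so the inequality holds for all u iff (1−α)(π/L)² ≥ α − c, i.e. α ≤ ((π/L)² + c)/((π/L)² + 1) = (1 + c(L/π)²)/(1 + (L/π)²). With (π/L)² = π^2 and c = 1/7, the largest admissible constant is α = ((π/L)² + c)/((π/L)² + 1).
Simplifying, α = (1/7 + π^2)/(1 + π^2).


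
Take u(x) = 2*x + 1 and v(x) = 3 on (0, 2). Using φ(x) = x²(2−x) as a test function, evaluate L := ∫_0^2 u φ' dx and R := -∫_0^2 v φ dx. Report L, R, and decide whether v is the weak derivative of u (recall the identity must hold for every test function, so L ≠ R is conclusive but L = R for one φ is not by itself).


LHS = -8/3, RHS = -4. No, v is not the weak derivative of u.

u(x) = 2*x + 1, classical derivative u'(x) = 2.
φ(x) = x²(2−x), so φ'(x) = x*(4 - 3*x).
Note φ(0) = φ(2) = 0, so the boundary term u·φ vanishes.
LHS = ∫_0^2 u(x) φ'(x) dx = ∫_0^2 (-6*x^3 + 5*x^2 + 4*x) dx. Term by term:
  ∫_0^2 -6*x^3 dx = -24;  ∫_0^2 5*x^2 dx = 40/3;  ∫_0^2 4*x dx = 8.
Sum: -24 + 40/3 + 8 = -8/3.
So LHS = -8/3.
∫_0^2 v(x) φ(x) dx = ∫_0^2 (-3*x^3 + 6*x^2) dx. Term by term:
  ∫_0^2 -3*x^3 dx = -12;  ∫_0^2 6*x^2 dx = 16.
Sum: -12 + 16 = 4.
So RHS = -∫_0^2 v(x) φ(x) dx = -4.
LHS − RHS = 4/3 ≠ 0, so the identity fails.
(For a valid weak derivative the identity must hold for EVERY test function, in particular this one. The failure shows v is NOT the weak derivative of u.)
Correct weak derivative would be u'(x) = 2.


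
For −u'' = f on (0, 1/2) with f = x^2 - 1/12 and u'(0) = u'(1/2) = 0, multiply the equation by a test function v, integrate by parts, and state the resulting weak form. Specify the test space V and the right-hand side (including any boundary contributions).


V = H^1(0, 1/2) (no boundary constraint on v; u is determined up to an additive constant); weak form: ∫_0^1/2 u'v' dx = ∫_0^1/2 (x^2 - 1/12) v dx for all v ∈ V.

Multiply both sides by a test function v and integrate from 0 to 1/2:
  ∫_0^1/2 −u''(x) v(x) dx = ∫_0^1/2 f(x) v(x) dx.
Integrate the LHS by parts once:
  ∫_0^1/2 −u'' v dx = −[u'(x) v(x)]_0^1/2 + ∫_0^1/2 u'(x) v'(x) dx.
Thus ∫_0^1/2 u'(x) v'(x) dx = ∫_0^1/2 f(x) v(x) dx + [u'(x) v(x)]_0^1/2.
Choose V so that boundary terms are either known or forced to vanish.
u has homogeneous Neumann: u'(0) = u'(1/2) = 0. So [u' v]_0^1/2 = 0·v(1/2) − 0·v(0) = 0 for any v; take V = H^1(0, 1/2).
Weak formulation: find u (satisfying any essential BC) such that ∫_0^1/2 u'(x) v'(x) dx = ∫_0^1/2 f v dx for all v ∈ V (homogeneous Neumann, so boundary terms vanish).
Substituting f(x) = x^2 - 1/12, the right-hand side is ∫_0^1/2 (x^2 - 1/12) v dx.
Compatibility check (pure Neumann): taking v ≡ 1 ∈ V gives 0 = ∫_0^1/2 f dx + (0) − (0), i.e. ∫_0^1/2 f dx must equal u'(0) − u'(1/2) = 0. Indeed ∫_0^1/2 (x^2 - 1/12) dx = 0, so the data are compatible. The solution is then unique only up to an additive constant (fix it e.g. by requiring ∫_0^1/2 u dx = 0).
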